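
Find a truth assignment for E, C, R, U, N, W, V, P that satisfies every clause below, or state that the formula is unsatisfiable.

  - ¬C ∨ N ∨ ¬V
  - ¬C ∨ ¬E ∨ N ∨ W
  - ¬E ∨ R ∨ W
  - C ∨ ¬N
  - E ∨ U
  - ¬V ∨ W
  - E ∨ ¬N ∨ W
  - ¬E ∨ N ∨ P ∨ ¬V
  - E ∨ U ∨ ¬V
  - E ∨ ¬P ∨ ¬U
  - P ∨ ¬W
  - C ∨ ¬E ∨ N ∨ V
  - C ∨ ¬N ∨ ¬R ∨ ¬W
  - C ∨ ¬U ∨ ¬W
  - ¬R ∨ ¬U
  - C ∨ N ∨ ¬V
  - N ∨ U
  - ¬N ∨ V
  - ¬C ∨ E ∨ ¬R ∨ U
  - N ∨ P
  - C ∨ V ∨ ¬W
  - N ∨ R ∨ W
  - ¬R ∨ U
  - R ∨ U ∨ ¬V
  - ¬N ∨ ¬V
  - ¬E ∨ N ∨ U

Set E = True.
Try C = False:
  (C ∨ ¬N) forces N = False.
  (C ∨ ¬E ∨ N ∨ V) forces V = True.
  clause (C ∨ N ∨ ¬V) is falsified — backtrack.
So C = True.
Try R = True:
  (¬R ∨ ¬U) forces U = False.
  clause (¬R ∨ U) is falsified — backtrack.
So R = False.
  then (¬E ∨ R ∨ W) forces W = True.
  then (P ∨ ¬W) forces P = True.
Set U = True.
Set N = False.
  then (¬C ∨ N ∨ ¬V) forces V = False.
All clauses satisfied.

E=T; C=T; R=F; U=T; N=F; W=T; V=F; P=T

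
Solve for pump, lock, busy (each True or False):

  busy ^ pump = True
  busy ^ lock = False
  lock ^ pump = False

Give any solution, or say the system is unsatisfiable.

Unsatisfiable — no assignment works.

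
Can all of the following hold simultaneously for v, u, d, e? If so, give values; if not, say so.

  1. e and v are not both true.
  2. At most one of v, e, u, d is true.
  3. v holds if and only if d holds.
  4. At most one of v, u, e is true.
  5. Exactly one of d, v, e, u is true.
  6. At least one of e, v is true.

v=F, u=F, d=F, e=T

  (1) e=T, v=F — not both ✓
  (2) {v, e, u, d}: 1 true — at most one ✓
  (3) v=F, d=F — same ✓
  (4) {v, u, e}: 1 true — at most one ✓
  (5) {d, v, e, u}: 1 true — exactly one ✓
  (6) {e, v}: 1 true — at least one ✓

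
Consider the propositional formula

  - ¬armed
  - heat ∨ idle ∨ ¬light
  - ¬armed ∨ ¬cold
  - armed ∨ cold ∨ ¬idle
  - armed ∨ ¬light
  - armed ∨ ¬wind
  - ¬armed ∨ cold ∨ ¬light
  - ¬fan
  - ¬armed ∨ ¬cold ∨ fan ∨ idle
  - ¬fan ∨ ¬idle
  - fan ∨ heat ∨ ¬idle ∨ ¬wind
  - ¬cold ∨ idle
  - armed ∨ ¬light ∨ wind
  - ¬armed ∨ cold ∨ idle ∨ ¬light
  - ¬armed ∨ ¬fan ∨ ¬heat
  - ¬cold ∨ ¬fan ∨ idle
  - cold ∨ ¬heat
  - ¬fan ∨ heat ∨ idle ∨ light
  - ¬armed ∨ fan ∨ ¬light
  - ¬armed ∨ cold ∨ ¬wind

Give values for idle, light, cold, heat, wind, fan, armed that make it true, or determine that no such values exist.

idle: False; light: False; cold: False; heat: False; wind: False; fan: False; armed: False

Unit clause (¬armed) forces armed = False.
In (armed ∨ ¬light) only ¬light is left, so light = False.
In (armed ∨ ¬wind) only ¬wind is left, so wind = False.
Unit clause (¬fan) forces fan = False.
Set idle = False.
  then (¬cold ∨ idle) forces cold = False.
  then (cold ∨ ¬heat) forces heat = False.
All clauses satisfied.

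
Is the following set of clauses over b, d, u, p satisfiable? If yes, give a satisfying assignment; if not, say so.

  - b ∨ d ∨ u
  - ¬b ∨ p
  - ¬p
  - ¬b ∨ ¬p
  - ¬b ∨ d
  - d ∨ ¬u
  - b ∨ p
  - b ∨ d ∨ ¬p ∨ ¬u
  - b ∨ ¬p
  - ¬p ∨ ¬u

Unsatisfiable

Case p = True:
  Clause (¬p) is falsified — contradiction.
Case p = False:
  (¬b ∨ p) forces b = False.
  Clause (b ∨ p) is falsified — contradiction.
Both cases fail, so the formula is unsatisfiable.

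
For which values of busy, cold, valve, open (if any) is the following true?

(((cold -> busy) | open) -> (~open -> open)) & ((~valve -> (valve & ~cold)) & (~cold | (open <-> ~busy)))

busy = True, cold = False, valve = True, open = True

  ((cold -> busy) | open) -> (~open -> open) = True
    (cold -> busy) | open = True
      cold -> busy = True
    ~open -> open = True
      ~open = False
  (~valve -> (valve & ~cold)) & (~cold | (open <-> ~busy)) = True
    ~valve -> (valve & ~cold) = True
      ~valve = False
      valve & ~cold = True
        ~cold = True
    ~cold | (open <-> ~busy) = True
      ~cold = True
      open <-> ~busy = False
        ~busy = False
Both conjuncts True, so the formula holds.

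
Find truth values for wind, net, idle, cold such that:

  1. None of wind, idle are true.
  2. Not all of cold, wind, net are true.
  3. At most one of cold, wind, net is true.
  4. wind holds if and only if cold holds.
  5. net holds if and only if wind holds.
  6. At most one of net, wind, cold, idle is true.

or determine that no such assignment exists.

wind = False, net = False, idle = False, cold = False

  (1) {wind, idle}: 0 true — none ✓
  (2) {cold, wind, net}: 0/3 true — not all ✓
  (3) {cold, wind, net}: 0 true — at most one ✓
  (4) wind=F, cold=F — same ✓
  (5) net=F, wind=F — same ✓
  (6) {net, wind, cold, idle}: 0 true — at most one ✓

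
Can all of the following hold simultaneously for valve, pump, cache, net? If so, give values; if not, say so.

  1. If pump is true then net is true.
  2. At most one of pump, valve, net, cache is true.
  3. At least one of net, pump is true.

valve=F; pump=F; cache=F; net=T

  (1) pump=F ⇒ net: vacuous ✓
  (2) {pump, valve, net, cache}: 1 true — at most one ✓
  (3) {net, pump}: 1 true — at least one ✓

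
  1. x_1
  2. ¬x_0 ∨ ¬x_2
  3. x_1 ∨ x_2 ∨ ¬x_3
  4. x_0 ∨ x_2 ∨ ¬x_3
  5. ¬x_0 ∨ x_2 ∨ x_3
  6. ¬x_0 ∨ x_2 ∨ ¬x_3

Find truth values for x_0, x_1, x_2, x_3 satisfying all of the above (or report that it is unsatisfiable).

x_0=F, x_1=T, x_2=T, x_3=F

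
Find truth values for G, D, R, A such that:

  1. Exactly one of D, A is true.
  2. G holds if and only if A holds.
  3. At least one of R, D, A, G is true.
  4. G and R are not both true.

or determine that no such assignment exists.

G: False, D: True, R: True, A: False

  (1) {D, A}: 1 true — exactly one ✓
  (2) G=F, A=F — same ✓
  (3) {R, D, A, G}: 2 true — at least one ✓
  (4) G=F, R=T — not both ✓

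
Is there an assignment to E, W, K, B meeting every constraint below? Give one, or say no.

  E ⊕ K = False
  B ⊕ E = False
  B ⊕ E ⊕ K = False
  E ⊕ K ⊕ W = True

E = False, W = True, K = False, B = False

E ⊕ K = F ⊕ F = False ✓
B ⊕ E = F ⊕ F = False ✓
B ⊕ E ⊕ K = F ⊕ F ⊕ F = False ✓
E ⊕ K ⊕ W = F ⊕ F ⊕ T = True ✓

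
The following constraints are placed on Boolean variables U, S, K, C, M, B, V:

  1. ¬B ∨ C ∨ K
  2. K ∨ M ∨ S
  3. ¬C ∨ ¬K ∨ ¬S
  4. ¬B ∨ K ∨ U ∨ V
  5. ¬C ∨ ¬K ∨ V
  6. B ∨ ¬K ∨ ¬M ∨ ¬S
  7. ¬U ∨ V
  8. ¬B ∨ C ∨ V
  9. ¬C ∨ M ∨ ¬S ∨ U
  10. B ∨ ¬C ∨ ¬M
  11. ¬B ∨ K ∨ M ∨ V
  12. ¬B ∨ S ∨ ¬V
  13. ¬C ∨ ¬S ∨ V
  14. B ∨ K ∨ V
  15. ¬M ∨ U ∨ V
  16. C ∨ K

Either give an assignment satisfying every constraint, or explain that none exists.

U = False; S = True; K = False; C = True; M = True; B = True; V = True

Set U = False.
Set S = True.
Set K = False.
  then (C ∨ K) forces C = True.
  then (¬C ∨ M ∨ ¬S ∨ U) forces M = True.
  then (B ∨ ¬C ∨ ¬M) forces B = True.
  then (¬C ∨ ¬S ∨ V) forces V = True.
All clauses satisfied.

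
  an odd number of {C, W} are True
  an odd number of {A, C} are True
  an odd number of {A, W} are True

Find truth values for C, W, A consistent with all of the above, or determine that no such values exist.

No satisfying assignment exists.

Adding constraints 1, 2, 3 mod 2: every variable appears an even number of times on the left, so the left side is 0.
But the right sides sum to 1 (mod 2). 0 ≠ 1 — the system is inconsistent.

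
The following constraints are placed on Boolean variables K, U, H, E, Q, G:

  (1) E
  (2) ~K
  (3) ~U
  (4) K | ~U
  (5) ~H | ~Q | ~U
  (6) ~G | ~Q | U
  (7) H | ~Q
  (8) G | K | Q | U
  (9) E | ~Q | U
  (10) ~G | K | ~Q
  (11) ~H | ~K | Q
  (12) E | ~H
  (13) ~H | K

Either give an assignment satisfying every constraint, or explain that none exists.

K = False, U = False, H = False, E = True, Q = False, G = True

Unit clause (E) forces E = True.
Unit clause (~K) forces K = False.
Unit clause (~U) forces U = False.
In (~H | K) only ~H is left, so H = False.
In (H | ~Q) only ~Q is left, so Q = False.
In (G | K | Q | U) only G is left, so G = True.
All clauses satisfied.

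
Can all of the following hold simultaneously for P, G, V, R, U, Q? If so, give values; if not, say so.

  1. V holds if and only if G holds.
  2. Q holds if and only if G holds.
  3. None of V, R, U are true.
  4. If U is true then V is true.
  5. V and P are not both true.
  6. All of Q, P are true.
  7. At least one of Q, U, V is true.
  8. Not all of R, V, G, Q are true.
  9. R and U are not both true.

Case Q = True:
  (2) with Q=T forces G = True.
  (1) with G=T forces V = True.
  Constraint (3) is violated (V=T) — contradiction.
Case Q = False:
  Constraint (6) is violated (Q=F) — contradiction.
Both cases fail — unsatisfiable.

Unsatisfiable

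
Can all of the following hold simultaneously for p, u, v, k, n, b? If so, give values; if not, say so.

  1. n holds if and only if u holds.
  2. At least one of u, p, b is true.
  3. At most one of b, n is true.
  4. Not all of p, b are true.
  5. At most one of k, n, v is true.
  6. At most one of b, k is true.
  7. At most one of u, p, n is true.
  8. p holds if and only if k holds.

p: False; u: False; v: False; k: False; n: False; b: True

  (1) n=F, u=F — same ✓
  (2) {u, p, b}: 1 true — at least one ✓
  (3) {b, n}: 1 true — at most one ✓
  (4) {p, b}: 1/2 true — not all ✓
  (5) {k, n, v}: 0 true — at most one ✓
  (6) {b, k}: 1 true — at most one ✓
  (7) {u, p, n}: 0 true — at most one ✓
  (8) p=F, k=F — same ✓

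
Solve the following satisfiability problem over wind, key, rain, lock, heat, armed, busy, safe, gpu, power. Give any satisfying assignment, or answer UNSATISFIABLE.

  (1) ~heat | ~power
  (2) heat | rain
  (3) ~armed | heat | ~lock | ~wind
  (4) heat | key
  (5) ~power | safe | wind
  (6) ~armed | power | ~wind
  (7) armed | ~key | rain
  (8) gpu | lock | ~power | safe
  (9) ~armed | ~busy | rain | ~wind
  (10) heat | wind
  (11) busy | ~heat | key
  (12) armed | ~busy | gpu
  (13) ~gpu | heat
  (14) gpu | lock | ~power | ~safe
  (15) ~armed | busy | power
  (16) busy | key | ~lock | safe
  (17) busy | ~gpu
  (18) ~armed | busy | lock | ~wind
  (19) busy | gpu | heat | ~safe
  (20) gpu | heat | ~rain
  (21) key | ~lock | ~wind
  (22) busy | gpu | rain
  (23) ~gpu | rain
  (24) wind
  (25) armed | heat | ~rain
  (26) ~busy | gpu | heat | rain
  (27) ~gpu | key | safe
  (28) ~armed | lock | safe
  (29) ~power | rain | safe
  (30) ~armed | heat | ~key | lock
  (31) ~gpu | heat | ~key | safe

wind = True; key = True; rain = True; lock = True; heat = True; armed = False; busy = True; safe = False; gpu = True; power = False

Unit clause (wind) forces wind = True.
Set key = True.
Set rain = True.
Set lock = True.
Try heat = False:
  (~armed | heat | ~lock | ~wind) forces armed = False.
  clause (armed | heat | ~rain) is falsified — backtrack.
So heat = True.
  then (~heat | ~power) forces power = False.
  then (~armed | power | ~wind) forces armed = False.
Set busy = True.
  then (armed | ~busy | gpu) forces gpu = True.
Set safe = False.
All clauses satisfied.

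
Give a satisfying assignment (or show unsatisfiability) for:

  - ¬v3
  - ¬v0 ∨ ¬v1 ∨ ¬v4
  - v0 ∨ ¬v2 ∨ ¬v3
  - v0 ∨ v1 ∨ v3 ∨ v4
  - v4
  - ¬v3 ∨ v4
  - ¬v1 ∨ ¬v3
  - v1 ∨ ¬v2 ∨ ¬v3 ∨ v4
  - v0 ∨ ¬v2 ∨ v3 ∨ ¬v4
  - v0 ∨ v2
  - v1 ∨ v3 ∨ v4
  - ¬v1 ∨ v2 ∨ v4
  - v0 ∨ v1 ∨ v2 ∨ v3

v0 = True, v1 = False, v2 = False, v3 = False, v4 = True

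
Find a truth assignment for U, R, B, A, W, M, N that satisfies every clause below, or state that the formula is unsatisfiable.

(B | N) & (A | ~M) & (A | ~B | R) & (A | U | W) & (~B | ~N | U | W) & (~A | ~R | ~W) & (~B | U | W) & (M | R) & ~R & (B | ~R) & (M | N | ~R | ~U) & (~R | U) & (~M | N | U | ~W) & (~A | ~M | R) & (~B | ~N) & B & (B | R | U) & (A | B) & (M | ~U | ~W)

Case R = True:
  Clause (~R) is falsified — contradiction.
Case R = False:
  (M | R) forces M = True.
  (A | ~M) forces A = True.
  Clause (~A | ~M | R) is falsified — contradiction.
Both cases fail, so the formula is unsatisfiable.

No satisfying assignment exists.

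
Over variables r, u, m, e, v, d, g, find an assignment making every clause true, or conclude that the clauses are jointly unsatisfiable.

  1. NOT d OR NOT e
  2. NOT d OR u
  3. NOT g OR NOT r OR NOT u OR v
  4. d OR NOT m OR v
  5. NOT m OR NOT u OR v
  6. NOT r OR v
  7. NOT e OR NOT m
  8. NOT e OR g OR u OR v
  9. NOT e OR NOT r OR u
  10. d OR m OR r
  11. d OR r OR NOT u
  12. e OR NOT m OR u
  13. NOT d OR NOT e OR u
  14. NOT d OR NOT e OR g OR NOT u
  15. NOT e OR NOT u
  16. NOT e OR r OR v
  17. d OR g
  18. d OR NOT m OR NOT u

Set r = False.
Try u = False:
  (NOT d OR u) forces d = False.
  (d OR m OR r) forces m = True.
  (d OR NOT m OR v) forces v = True.
  (NOT e OR NOT m) forces e = False.
  clause (e OR NOT m OR u) is falsified — backtrack.
So u = True.
  then (d OR r OR NOT u) forces d = True.
  then (NOT e OR NOT u) forces e = False.
Set m = False.
Set v = False.
Set g = False.
All clauses satisfied.

r = False, u = True, m = False, e = False, v = False, d = True, g = False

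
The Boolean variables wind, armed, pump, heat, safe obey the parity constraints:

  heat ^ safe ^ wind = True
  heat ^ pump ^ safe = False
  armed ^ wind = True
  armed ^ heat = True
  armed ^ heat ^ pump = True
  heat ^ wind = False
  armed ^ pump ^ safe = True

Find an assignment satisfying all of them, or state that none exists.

wind = True; armed = False; pump = False; heat = True; safe = True

heat ^ safe ^ wind = T ^ T ^ T = True ✓
heat ^ pump ^ safe = T ^ F ^ T = False ✓
armed ^ wind = F ^ T = True ✓
armed ^ heat = F ^ T = True ✓
armed ^ heat ^ pump = F ^ T ^ F = True ✓
heat ^ wind = T ^ T = False ✓
armed ^ pump ^ safe = F ^ F ^ T = True ✓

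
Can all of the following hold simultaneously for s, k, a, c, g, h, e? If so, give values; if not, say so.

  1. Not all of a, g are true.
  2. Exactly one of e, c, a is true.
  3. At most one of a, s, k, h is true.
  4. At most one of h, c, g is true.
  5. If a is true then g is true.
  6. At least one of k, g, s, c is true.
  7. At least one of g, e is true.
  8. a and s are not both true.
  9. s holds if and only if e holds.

s = True, k = False, a = False, c = False, g = False, h = False, e = True

  (1) {a, g}: 0/2 true — not all ✓
  (2) {e, c, a}: 1 true — exactly one ✓
  (3) {a, s, k, h}: 1 true — at most one ✓
  (4) {h, c, g}: 0 true — at most one ✓
  (5) a=F ⇒ g: vacuous ✓
  (6) {k, g, s, c}: 1 true — at least one ✓
  (7) {g, e}: 1 true — at least one ✓
  (8) a=F, s=T — not both ✓
  (9) s=T, e=T — same ✓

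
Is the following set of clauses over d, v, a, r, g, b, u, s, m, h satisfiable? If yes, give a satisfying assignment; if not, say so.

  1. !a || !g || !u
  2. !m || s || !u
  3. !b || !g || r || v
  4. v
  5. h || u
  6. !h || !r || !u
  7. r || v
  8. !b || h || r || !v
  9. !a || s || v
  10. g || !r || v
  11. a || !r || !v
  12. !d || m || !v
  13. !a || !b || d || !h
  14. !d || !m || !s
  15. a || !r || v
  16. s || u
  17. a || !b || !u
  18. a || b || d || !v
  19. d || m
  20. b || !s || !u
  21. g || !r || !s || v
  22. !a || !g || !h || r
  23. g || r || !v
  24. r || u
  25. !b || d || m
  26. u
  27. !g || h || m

d = False, v = True, a = True, r = True, g = False, b = True, u = True, s = True, m = True, h = False

Unit clause (v) forces v = True.
Unit clause (u) forces u = True.
Try d = True:
  (!d || m || !v) forces m = True.
  (!m || s || !u) forces s = True.
  clause (!d || !m || !s) is falsified — backtrack.
So d = False.
  then (d || m) forces m = True.
  then (!m || s || !u) forces s = True.
  then (b || !s || !u) forces b = True.
  then (a || !b || !u) forces a = True.
  then (!a || !g || !u) forces g = False.
  then (!a || !b || d || !h) forces h = False.
  then (g || r || !v) forces r = True.
All clauses satisfied.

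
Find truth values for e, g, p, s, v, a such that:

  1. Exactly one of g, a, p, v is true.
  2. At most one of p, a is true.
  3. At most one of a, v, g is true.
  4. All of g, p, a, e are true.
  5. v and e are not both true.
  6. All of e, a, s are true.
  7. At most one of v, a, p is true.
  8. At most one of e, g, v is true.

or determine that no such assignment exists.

Case e = True:
  (4) forces g = True.
  Constraint (8) is violated (e=T, g=T) — contradiction.
Case e = False:
  Constraint (4) is violated (e=F) — contradiction.
Both cases fail — unsatisfiable.

Unsatisfiable — no assignment works.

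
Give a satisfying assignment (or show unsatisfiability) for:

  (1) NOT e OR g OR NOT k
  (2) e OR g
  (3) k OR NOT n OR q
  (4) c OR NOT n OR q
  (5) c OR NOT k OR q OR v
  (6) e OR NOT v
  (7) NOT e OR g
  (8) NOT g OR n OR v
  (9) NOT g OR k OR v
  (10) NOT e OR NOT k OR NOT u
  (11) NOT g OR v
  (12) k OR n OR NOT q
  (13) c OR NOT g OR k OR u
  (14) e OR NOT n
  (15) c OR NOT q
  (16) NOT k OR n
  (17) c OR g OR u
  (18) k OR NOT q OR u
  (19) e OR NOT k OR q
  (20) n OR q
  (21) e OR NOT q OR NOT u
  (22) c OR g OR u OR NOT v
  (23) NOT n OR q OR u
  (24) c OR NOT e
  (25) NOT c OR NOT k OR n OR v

Set v = True.
  then (e OR NOT v) forces e = True.
  then (NOT e OR g) forces g = True.
  then (c OR NOT e) forces c = True.
Set u = False.
Try q = False:
  (n OR q) forces n = True.
  clause (NOT n OR q OR u) is falsified — backtrack.
So q = True.
  then (k OR NOT q OR u) forces k = True.
  then (NOT k OR n) forces n = True.
All clauses satisfied.

v = True; u = False; e = True; q = True; k = True; c = True; g = True; n = True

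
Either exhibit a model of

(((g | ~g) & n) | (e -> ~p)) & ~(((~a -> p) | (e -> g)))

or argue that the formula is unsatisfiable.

a=F, e=T, p=F, g=F, n=T

  ((g | ~g) & n) | (e -> ~p) = True
    (g | ~g) & n = True
      g | ~g = True
        ~g = True
    e -> ~p = True
      ~p = True
  ~(((~a -> p) | (e -> g))) = True
    (~a -> p) | (e -> g) = False
      ~a -> p = False
        ~a = True
      e -> g = False
Both conjuncts True, so the formula holds.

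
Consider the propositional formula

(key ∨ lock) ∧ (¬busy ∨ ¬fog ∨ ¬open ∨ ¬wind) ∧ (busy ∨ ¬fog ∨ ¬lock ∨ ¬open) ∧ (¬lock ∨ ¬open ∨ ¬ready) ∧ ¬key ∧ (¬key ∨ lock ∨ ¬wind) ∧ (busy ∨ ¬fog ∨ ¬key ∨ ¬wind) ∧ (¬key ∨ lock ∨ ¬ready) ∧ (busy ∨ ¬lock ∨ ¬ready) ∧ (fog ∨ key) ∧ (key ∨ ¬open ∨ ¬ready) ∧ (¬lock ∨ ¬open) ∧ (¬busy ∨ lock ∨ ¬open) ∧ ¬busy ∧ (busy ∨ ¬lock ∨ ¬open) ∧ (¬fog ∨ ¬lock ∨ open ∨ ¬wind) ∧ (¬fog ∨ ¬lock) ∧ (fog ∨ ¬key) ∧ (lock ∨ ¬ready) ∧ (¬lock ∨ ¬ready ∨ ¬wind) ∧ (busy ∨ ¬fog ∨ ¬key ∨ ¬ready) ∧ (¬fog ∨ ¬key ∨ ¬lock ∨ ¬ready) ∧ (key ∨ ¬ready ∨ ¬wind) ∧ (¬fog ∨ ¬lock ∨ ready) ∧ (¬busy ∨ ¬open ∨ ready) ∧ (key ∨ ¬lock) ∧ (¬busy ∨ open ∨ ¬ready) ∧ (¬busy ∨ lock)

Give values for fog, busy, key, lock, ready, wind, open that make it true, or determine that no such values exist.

Case key = True:
  Clause (¬key) is falsified — contradiction.
Case key = False:
  (key ∨ lock) forces lock = True.
  Clause (key ∨ ¬lock) is falsified — contradiction.
Both cases fail, so the formula is unsatisfiable.

No satisfying assignment exists.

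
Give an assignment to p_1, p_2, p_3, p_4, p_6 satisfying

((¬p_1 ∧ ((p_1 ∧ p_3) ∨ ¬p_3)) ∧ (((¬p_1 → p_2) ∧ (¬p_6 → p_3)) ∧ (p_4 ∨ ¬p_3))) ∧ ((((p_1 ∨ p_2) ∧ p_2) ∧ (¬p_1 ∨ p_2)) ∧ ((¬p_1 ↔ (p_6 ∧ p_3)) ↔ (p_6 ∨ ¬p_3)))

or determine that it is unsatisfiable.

Unsatisfiable — no assignment works.

Case p_1 = True: the conjunct ¬p_1 is False.
Case p_1 = False: the formula simplifies to (¬p_3 ∧ ((p_2 ∧ (¬p_6 → p_3)) ∧ (p_4 ∨ ¬p_3))) ∧ ((p_2 ∧ p_2) ∧ ((p_6 ∧ p_3) ↔ (p_6 ∨ ¬p_3))).
  p_3 = True: the conjunct ¬p_3 is False.
  p_3 = False: the conjunct (p_6 ∧ p_3) ↔ (p_6 ∨ ¬p_3) becomes (p_6 ∧ False) ↔ (p_6 ∨ True) = False.
Both cases fail — unsatisfiable.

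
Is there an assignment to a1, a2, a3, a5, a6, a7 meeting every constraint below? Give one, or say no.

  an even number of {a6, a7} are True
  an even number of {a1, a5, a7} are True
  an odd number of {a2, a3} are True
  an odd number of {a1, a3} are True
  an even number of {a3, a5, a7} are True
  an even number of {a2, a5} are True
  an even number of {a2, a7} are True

Adding constraints 2, 4, 5 mod 2: every variable appears an even number of times on the left, so the left side is 0.
But the right sides sum to 1 (mod 2). 0 ≠ 1 — the system is inconsistent.

UNSATISFIABLE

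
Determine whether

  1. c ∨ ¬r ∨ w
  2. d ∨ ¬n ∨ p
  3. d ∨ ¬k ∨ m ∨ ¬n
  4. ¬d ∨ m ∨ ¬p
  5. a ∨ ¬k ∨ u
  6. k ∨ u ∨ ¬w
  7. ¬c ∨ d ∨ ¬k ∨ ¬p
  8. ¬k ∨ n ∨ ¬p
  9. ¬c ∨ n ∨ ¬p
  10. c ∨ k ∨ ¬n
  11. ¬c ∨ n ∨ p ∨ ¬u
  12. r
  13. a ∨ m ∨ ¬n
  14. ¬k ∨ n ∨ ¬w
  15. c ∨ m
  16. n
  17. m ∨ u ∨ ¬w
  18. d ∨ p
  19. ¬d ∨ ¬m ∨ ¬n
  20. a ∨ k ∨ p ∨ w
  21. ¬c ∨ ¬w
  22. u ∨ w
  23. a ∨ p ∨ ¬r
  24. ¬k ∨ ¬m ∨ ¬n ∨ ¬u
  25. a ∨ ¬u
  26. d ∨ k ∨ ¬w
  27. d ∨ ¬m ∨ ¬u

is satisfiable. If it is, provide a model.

n=T, u=T, c=T, m=F, r=T, k=T, d=T, w=F, p=F, a=T

Unit clause (r) forces r = True.
Unit clause (n) forces n = True.
Set u = True.
  then (a ∨ ¬u) forces a = True.
Try c = False:
  (c ∨ ¬r ∨ w) forces w = True.
  (c ∨ k ∨ ¬n) forces k = True.
  (c ∨ m) forces m = True.
  clause (¬k ∨ ¬m ∨ ¬n ∨ ¬u) is falsified — backtrack.
So c = True.
  then (¬c ∨ ¬w) forces w = False.
Set m = False.
Set k = True.
  then (d ∨ ¬k ∨ m ∨ ¬n) forces d = True.
  then (¬d ∨ m ∨ ¬p) forces p = False.
All clauses satisfied.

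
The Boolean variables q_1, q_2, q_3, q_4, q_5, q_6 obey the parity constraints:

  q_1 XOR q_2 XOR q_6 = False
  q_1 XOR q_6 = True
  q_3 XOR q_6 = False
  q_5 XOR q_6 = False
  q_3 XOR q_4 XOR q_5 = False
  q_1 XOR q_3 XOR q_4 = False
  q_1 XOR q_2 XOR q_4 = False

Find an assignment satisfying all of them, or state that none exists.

Adding constraints 2, 4, 5, 6 mod 2: every variable appears an even number of times on the left, so the left side is 0.
But the right sides sum to 1 (mod 2). 0 ≠ 1 — the system is inconsistent.

Unsatisfiable — no assignment works.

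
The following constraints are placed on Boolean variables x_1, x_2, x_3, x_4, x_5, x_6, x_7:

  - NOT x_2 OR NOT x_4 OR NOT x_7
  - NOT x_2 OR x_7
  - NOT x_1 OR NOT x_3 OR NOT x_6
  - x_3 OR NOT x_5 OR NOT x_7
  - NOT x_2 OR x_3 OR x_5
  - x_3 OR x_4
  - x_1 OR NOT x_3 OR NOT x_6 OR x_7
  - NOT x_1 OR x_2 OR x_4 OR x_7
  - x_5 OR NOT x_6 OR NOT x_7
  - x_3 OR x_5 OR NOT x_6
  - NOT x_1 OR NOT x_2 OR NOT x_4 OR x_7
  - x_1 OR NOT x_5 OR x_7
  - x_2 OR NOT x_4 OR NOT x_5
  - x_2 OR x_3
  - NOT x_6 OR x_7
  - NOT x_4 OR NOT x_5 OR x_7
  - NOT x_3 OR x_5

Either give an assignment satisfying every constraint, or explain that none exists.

x_1=F, x_2=F, x_3=T, x_4=F, x_5=T, x_6=T, x_7=T

Set x_1 = False.
Set x_2 = False.
  then (x_2 OR x_3) forces x_3 = True.
  then (NOT x_3 OR x_5) forces x_5 = True.
  then (x_1 OR NOT x_5 OR x_7) forces x_7 = True.
  then (x_2 OR NOT x_4 OR NOT x_5) forces x_4 = False.
Set x_6 = True.
All clauses satisfied.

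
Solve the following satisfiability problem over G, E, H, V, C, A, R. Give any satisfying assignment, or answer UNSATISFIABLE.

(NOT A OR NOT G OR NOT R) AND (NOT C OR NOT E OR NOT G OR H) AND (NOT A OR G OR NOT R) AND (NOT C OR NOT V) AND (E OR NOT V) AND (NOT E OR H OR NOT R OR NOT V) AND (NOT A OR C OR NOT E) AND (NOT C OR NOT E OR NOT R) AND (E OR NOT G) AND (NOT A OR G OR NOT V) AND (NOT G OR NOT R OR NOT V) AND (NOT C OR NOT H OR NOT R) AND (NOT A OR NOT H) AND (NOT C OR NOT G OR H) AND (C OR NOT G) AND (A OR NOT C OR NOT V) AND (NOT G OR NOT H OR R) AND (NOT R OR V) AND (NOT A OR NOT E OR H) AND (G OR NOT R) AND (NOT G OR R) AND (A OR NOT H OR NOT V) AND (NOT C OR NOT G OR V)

G=F, E=T, H=F, V=T, C=F, A=F, R=F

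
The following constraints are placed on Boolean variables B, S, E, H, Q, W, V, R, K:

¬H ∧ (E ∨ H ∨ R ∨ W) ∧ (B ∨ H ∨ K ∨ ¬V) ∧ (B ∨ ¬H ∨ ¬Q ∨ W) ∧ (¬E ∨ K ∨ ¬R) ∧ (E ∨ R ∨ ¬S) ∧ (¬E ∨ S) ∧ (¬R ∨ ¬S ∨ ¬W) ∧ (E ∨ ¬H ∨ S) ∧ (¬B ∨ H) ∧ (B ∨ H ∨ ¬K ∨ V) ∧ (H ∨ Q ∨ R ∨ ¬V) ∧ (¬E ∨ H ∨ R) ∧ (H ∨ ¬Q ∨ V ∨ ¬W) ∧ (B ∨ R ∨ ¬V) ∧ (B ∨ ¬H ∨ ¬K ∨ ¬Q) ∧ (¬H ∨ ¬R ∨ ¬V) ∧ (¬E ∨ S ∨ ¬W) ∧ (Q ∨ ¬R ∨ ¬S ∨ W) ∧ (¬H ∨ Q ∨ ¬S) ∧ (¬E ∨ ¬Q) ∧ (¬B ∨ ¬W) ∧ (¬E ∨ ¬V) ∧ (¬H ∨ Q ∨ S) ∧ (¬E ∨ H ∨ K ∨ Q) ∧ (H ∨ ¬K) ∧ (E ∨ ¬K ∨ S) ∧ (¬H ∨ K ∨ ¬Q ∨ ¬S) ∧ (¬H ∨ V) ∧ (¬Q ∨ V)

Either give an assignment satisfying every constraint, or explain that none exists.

B = False, S = False, E = False, H = False, Q = False, W = True, V = False, R = False, K = False

Unit clause (¬H) forces H = False.
In (¬B ∨ H) only ¬B is left, so B = False.
In (H ∨ ¬K) only ¬K is left, so K = False.
In (B ∨ H ∨ K ∨ ¬V) only ¬V is left, so V = False.
In (¬Q ∨ V) only ¬Q is left, so Q = False.
In (¬E ∨ H ∨ K ∨ Q) only ¬E is left, so E = False.
Set S = False.
Set W = True.
Set R = False.
All clauses satisfied.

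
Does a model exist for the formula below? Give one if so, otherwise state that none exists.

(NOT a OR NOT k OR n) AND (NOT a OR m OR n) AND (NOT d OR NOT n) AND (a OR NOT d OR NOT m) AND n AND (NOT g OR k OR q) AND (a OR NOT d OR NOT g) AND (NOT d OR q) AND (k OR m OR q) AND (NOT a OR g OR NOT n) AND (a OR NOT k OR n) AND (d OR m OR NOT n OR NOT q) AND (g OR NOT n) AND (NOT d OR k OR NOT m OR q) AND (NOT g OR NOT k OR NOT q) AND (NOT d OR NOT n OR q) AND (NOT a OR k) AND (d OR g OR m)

Unit clause (n) forces n = True.
In (g OR NOT n) only g is left, so g = True.
In (NOT d OR NOT n) only NOT d is left, so d = False.
Set a = False.
Set k = False.
  then (NOT g OR k OR q) forces q = True.
  then (d OR m OR NOT n OR NOT q) forces m = True.
All clauses satisfied.

n=T; g=T; a=F; d=F; k=F; q=T; m=T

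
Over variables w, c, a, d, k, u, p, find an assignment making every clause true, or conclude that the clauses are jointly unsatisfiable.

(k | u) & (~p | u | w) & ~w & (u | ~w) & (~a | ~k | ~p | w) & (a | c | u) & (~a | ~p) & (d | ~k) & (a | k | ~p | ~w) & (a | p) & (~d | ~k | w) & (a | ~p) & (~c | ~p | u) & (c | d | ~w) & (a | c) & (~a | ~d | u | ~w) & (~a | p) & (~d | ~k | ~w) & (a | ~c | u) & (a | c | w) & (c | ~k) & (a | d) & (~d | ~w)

Case a = True:
  (~w) forces w = False.
  (~a | ~p) forces p = False.
  Clause (~a | p) is falsified — contradiction.
Case a = False:
  (~w) forces w = False.
  (a | p) forces p = True.
  Clause (a | ~p) is falsified — contradiction.
Both cases fail, so the formula is unsatisfiable.

Unsatisfiable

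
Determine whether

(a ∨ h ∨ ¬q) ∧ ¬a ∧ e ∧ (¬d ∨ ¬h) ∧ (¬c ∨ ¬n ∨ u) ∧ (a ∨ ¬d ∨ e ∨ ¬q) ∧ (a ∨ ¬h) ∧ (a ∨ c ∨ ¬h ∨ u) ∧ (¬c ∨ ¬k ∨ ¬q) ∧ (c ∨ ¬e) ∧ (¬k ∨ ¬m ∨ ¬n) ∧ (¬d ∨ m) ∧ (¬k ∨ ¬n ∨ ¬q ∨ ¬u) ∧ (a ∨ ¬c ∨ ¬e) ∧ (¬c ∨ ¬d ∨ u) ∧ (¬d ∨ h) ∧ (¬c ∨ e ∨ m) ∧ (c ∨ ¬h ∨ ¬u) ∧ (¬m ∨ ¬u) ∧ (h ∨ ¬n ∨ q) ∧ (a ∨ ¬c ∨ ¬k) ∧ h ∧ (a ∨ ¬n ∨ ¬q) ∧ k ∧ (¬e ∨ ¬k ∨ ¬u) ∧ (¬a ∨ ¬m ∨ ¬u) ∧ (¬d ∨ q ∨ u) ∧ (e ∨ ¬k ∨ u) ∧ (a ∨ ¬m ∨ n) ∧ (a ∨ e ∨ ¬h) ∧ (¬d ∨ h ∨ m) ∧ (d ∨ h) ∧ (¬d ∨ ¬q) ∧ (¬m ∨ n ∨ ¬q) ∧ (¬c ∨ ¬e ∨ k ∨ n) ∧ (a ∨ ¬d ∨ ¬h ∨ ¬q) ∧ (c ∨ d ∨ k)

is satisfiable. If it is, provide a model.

UNSATISFIABLE

Case h = True:
  (¬a) forces a = False.
  Clause (a ∨ ¬h) is falsified — contradiction.
Case h = False:
  Clause (h) is falsified — contradiction.
Both cases fail, so the formula is unsatisfiable.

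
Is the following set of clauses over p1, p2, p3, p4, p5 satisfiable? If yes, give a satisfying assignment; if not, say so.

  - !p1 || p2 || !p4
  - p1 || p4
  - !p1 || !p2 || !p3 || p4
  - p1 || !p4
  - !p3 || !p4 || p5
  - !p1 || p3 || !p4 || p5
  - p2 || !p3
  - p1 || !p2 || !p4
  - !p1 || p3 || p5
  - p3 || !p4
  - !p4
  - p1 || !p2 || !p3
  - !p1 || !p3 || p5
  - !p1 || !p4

p1=T, p2=T, p3=F, p4=F, p5=T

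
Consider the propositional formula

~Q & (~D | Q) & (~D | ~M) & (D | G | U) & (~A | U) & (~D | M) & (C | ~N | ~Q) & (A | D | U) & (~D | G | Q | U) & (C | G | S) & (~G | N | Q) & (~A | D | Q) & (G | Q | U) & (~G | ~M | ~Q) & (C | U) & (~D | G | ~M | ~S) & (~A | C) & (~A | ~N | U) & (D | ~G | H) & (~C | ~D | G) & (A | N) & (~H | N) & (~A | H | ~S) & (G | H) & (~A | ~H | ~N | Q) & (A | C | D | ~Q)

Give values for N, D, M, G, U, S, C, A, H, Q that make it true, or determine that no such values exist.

Unit clause (~Q) forces Q = False.
In (~D | Q) only ~D is left, so D = False.
In (~A | D | Q) only ~A is left, so A = False.
In (A | N) only N is left, so N = True.
In (A | D | U) only U is left, so U = True.
Set M = False.
Set G = True.
  then (D | ~G | H) forces H = True.
Set S = False.
Set C = True.
All clauses satisfied.

N = True, D = False, M = False, G = True, U = True, S = False, C = True, A = False, H = True, Q = False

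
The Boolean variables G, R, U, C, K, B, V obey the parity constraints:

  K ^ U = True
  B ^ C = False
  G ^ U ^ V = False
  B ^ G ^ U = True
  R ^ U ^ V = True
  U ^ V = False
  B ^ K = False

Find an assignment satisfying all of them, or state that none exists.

G=F, R=T, U=F, C=T, K=T, B=T, V=F

K ^ U = T ^ F = True ✓
B ^ C = T ^ T = False ✓
G ^ U ^ V = F ^ F ^ F = False ✓
B ^ G ^ U = T ^ F ^ F = True ✓
R ^ U ^ V = T ^ F ^ F = True ✓
U ^ V = F ^ F = False ✓
B ^ K = T ^ T = False ✓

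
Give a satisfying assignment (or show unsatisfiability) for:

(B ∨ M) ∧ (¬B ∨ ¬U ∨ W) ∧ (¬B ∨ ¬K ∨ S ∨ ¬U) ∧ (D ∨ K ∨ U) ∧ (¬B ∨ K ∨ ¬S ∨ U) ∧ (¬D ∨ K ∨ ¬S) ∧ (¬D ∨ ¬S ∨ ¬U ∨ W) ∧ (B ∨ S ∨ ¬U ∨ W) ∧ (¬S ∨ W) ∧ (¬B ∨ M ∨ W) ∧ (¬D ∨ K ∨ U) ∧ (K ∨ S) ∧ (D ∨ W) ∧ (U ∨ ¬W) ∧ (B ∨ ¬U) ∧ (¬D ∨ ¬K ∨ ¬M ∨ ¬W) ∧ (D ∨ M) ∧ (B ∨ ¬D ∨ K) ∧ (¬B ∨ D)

Set W = False.
  then (¬S ∨ W) forces S = False.
  then (K ∨ S) forces K = True.
  then (D ∨ W) forces D = True.
Try U = True:
  (¬B ∨ ¬U ∨ W) forces B = False.
  clause (B ∨ S ∨ ¬U ∨ W) is falsified — backtrack.
So U = False.
Set B = True.
  then (¬B ∨ M ∨ W) forces M = True.
All clauses satisfied.

W = False, U = False, S = False, B = True, M = True, D = True, K = True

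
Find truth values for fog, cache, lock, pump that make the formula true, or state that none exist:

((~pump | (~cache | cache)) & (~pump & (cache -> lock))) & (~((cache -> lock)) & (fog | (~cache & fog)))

The formula is unsatisfiable.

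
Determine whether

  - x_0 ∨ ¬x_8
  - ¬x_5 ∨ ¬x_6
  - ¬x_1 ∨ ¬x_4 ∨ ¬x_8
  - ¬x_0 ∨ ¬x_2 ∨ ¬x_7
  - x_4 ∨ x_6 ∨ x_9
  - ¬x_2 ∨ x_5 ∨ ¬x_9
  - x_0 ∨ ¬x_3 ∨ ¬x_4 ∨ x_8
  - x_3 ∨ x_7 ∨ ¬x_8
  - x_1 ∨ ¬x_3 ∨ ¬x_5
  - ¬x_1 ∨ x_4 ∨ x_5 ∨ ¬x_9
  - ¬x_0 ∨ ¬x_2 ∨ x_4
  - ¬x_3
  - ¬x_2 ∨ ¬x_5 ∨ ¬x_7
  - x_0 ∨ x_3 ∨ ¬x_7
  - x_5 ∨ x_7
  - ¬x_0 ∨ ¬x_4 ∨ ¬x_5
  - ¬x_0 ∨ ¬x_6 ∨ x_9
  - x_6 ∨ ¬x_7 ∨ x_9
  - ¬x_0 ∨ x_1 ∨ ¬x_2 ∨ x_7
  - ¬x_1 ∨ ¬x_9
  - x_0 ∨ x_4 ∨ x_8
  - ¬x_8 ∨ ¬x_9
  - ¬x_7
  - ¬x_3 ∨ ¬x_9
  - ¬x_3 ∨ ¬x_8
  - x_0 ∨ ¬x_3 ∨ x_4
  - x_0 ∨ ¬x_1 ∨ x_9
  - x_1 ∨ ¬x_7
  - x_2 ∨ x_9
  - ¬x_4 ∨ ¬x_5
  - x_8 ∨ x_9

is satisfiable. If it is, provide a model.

x_0=T, x_1=F, x_2=F, x_3=F, x_4=F, x_5=T, x_6=F, x_7=F, x_8=F, x_9=T

Unit clause (¬x_3) forces x_3 = False.
Unit clause (¬x_7) forces x_7 = False.
In (x_3 ∨ x_7 ∨ ¬x_8) only ¬x_8 is left, so x_8 = False.
In (x_5 ∨ x_7) only x_5 is left, so x_5 = True.
In (¬x_4 ∨ ¬x_5) only ¬x_4 is left, so x_4 = False.
In (x_8 ∨ x_9) only x_9 is left, so x_9 = True.
In (¬x_5 ∨ ¬x_6) only ¬x_6 is left, so x_6 = False.
In (¬x_1 ∨ ¬x_9) only ¬x_1 is left, so x_1 = False.
In (x_0 ∨ x_4 ∨ x_8) only x_0 is left, so x_0 = True.
In (¬x_0 ∨ ¬x_2 ∨ x_4) only ¬x_2 is left, so x_2 = False.
All clauses satisfied.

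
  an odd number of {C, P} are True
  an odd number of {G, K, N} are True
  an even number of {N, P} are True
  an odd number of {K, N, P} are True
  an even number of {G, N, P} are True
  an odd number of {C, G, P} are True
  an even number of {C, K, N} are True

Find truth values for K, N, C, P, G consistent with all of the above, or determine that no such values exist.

K=T, N=F, C=T, P=F, G=F

{C, P}: 1 true → odd ✓
{G, K, N}: 1 true → odd ✓
{N, P}: 0 true → even ✓
{K, N, P}: 1 true → odd ✓
{G, N, P}: 0 true → even ✓
{C, G, P}: 1 true → odd ✓
{C, K, N}: 2 true → even ✓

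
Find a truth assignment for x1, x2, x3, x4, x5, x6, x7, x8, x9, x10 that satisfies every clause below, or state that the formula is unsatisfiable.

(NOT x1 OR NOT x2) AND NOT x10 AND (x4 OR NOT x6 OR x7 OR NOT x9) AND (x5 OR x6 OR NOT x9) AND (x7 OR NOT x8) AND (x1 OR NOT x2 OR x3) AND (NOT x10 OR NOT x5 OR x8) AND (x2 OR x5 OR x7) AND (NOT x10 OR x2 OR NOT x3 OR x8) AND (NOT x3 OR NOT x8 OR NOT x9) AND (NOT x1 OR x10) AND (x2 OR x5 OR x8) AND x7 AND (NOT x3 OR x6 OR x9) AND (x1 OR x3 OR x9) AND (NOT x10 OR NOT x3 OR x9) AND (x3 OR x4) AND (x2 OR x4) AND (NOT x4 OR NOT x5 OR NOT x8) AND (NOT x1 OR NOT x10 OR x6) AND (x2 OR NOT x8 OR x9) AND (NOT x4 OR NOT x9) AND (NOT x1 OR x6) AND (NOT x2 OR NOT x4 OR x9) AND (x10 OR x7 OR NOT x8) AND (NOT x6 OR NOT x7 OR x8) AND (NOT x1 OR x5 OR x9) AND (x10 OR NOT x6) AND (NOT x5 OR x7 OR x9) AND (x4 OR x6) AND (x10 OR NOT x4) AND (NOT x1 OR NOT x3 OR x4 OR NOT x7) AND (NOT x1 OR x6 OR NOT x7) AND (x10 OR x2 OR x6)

Unsatisfiable

Case x7 = True:
  (NOT x10) forces x10 = False.
  (NOT x1 OR x10) forces x1 = False.
  (x10 OR NOT x6) forces x6 = False.
  (x4 OR x6) forces x4 = True.
  Clause (x10 OR NOT x4) is falsified — contradiction.
Case x7 = False:
  Clause (x7) is falsified — contradiction.
Both cases fail, so the formula is unsatisfiable.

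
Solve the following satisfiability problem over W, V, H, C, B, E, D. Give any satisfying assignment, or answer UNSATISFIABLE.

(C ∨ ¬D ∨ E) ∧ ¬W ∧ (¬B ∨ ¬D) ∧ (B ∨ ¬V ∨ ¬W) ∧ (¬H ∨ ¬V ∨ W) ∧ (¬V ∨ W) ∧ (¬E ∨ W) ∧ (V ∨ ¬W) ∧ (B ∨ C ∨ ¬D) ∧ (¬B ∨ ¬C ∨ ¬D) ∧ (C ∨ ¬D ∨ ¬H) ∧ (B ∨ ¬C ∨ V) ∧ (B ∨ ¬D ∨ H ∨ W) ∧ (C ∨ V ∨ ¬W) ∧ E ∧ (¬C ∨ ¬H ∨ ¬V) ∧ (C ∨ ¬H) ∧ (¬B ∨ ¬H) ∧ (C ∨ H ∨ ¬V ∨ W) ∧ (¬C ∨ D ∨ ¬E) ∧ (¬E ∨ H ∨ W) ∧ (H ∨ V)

No satisfying assignment exists.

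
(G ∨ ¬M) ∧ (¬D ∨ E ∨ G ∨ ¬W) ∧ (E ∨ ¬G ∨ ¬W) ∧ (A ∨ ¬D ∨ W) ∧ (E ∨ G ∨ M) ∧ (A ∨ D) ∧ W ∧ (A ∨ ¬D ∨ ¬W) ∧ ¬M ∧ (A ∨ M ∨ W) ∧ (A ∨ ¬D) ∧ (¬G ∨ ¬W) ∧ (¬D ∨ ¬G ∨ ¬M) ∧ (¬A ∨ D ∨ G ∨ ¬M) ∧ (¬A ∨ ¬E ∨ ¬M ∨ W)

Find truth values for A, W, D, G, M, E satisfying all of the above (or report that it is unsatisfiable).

Unit clause (W) forces W = True.
Unit clause (¬M) forces M = False.
In (¬G ∨ ¬W) only ¬G is left, so G = False.
In (E ∨ G ∨ M) only E is left, so E = True.
Try A = False:
  (A ∨ D) forces D = True.
  clause (A ∨ ¬D ∨ ¬W) is falsified — backtrack.
So A = True.
Set D = False.
All clauses satisfied.

A=T, W=T, D=F, G=F, M=F, E=T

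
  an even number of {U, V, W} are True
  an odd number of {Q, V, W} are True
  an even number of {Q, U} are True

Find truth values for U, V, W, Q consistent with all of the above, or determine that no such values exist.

The formula is unsatisfiable.

Adding constraints 1, 2, 3 mod 2: every variable appears an even number of times on the left, so the left side is 0.
But the right sides sum to 1 (mod 2). 0 ≠ 1 — the system is inconsistent.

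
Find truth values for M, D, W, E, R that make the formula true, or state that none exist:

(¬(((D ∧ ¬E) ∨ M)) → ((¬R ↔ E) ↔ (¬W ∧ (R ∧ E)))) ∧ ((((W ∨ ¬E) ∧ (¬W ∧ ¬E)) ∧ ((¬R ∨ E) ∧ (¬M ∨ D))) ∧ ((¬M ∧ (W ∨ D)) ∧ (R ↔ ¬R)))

UNSATISFIABLE

The conjunct R ↔ ¬R is unsatisfiable on its own:
  R=F: evaluates to False.
  R=T: evaluates to False.
So the whole conjunction is unsatisfiable.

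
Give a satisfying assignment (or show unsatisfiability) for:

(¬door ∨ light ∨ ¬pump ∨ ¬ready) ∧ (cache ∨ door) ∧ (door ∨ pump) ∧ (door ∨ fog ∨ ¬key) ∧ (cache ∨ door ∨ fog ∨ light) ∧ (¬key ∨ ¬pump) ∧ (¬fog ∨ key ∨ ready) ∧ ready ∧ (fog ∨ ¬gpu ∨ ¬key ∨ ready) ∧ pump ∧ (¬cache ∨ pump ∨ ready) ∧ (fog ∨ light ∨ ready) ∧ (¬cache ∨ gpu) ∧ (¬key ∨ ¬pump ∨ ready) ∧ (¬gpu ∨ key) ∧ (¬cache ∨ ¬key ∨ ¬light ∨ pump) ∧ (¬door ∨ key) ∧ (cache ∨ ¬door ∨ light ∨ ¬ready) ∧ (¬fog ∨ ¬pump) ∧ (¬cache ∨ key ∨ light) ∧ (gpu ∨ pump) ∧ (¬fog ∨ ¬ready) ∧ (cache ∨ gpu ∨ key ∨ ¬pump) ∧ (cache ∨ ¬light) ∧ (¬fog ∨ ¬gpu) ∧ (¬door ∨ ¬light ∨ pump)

Unsatisfiable — no assignment works.

Case ready = True:
  (pump) forces pump = True.
  (¬key ∨ ¬pump) forces key = False.
  (¬gpu ∨ key) forces gpu = False.
  (¬cache ∨ gpu) forces cache = False.
  Clause (cache ∨ gpu ∨ key ∨ ¬pump) is falsified — contradiction.
Case ready = False:
  Clause (ready) is falsified — contradiction.
Both cases fail, so the formula is unsatisfiable.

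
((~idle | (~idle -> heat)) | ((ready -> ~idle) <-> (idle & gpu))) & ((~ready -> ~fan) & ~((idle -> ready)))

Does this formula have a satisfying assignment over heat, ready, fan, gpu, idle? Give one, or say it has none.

heat: True, ready: False, fan: False, gpu: True, idle: True

  (~idle | (~idle -> heat)) | ((ready -> ~idle) <-> (idle & gpu)) = True
    ~idle | (~idle -> heat) = True
      ~idle = False
      ~idle -> heat = True
        ~idle = False
    (ready -> ~idle) <-> (idle & gpu) = True
      ready -> ~idle = True
        ~idle = False
      idle & gpu = True
  (~ready -> ~fan) & ~((idle -> ready)) = True
    ~ready -> ~fan = True
      ~ready = True
      ~fan = True
    ~((idle -> ready)) = True
      idle -> ready = False
Both conjuncts True, so the formula holds.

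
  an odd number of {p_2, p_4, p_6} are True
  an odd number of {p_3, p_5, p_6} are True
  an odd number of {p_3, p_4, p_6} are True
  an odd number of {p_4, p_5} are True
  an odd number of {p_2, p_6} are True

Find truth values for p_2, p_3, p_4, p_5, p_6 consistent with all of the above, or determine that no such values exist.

Adding constraints 2, 3, 4 mod 2: every variable appears an even number of times on the left, so the left side is 0.
But the right sides sum to 1 (mod 2). 0 ≠ 1 — the system is inconsistent.

Unsatisfiable — no assignment works.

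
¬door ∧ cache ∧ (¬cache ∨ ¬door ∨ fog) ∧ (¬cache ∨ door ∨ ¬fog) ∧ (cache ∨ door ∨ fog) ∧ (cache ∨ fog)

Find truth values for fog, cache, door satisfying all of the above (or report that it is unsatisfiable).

Unit clause (¬door) forces door = False.
Unit clause (cache) forces cache = True.
In (¬cache ∨ door ∨ ¬fog) only ¬fog is left, so fog = False.
Check each clause:
  (¬door): ¬door holds.
  (cache): cache holds.
  (¬cache ∨ ¬door ∨ fog): ¬door holds.
  (¬cache ∨ door ∨ ¬fog): ¬fog holds.
  (cache ∨ door ∨ fog): cache holds.
  (cache ∨ fog): cache holds.
All clauses satisfied.

fog = False, cache = True, door = False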